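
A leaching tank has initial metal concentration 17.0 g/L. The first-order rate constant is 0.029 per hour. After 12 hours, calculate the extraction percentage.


29.3901%

Compute the exponent:
-k * t = -0.029 * 12 = -0.348
Remaining concentration:
C = 17.0 * exp(-0.348)
= 17.0 * 0.7060988762
= 12.0036809 g/L
Extracted = 17.0 - 12.0036809 = 4.996319104 g/L
Extraction % = 4.996319104 / 17.0 * 100
= 29.3901%


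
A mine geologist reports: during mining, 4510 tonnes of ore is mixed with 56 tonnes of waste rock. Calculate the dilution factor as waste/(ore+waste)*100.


Total material = ore + waste
= 4510 + 56 = 4566 tonnes
Dilution = waste / total * 100
= 56 / 4566 * 100
= 0.01226456417 * 100
= 1.2265%

1.2265%


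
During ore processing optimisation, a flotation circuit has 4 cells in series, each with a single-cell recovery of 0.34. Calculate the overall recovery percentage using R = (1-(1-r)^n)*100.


81.0253%

Complement of single-cell recovery:
1 - r = 1 - 0.34 = 0.66
Raise to power n:
(1 - r)^4 = 0.66^4 = 0.18974736
Overall recovery:
R = (1 - 0.18974736) * 100
= 81.0253%


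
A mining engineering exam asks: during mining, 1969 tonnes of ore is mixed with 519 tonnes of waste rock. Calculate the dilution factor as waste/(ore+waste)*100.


20.8601%

Total material = ore + waste
= 1969 + 519 = 2488 tonnes
Dilution = waste / total * 100
= 519 / 2488 * 100
= 0.2086012862 * 100
= 20.8601%


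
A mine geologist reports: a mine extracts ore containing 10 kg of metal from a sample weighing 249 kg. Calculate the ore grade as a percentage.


4.0161%

Ore grade = (metal mass / ore mass) * 100
= (10 / 249) * 100
= 0.04016064257 * 100
= 4.0161%


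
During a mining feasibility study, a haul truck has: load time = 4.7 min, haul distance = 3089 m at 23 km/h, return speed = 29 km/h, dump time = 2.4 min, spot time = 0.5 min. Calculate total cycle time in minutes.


Convert haul speed to m/min: 23 * 1000/60 = 383.3333333 m/min
Haul time = 3089 / 383.3333333 = 8.05826087 min
Convert return speed to m/min: 29 * 1000/60 = 483.3333333 m/min
Return time = 3089 / 483.3333333 = 6.391034483 min
Total cycle time:
= 4.7 + 8.05826087 + 2.4 + 6.391034483 + 0.5
= 22.0493 min

22.0493 min


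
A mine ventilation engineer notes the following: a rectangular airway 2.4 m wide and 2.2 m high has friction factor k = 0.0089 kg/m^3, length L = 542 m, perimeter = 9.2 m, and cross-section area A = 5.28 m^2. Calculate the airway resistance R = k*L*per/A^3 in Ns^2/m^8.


Compute the numerator:
k * L * per = 0.0089 * 542 * 9.2
= 44.37896
Compute the denominator:
A^3 = 5.28^3 = 147.197952
Resistance:
R = 44.37896 / 147.197952
= 0.3015 Ns^2/m^8

0.3015 Ns^2/m^8


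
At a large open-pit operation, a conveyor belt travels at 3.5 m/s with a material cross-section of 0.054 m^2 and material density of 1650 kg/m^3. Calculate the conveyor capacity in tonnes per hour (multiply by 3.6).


Volumetric flow = speed * area
= 3.5 * 0.054 = 0.189 m^3/s
Mass flow = volumetric * density
= 0.189 * 1650 = 311.85 kg/s
Convert to t/h: multiply by 3.6
Capacity = 311.85 * 3.6
= 1122.66 t/h

1122.66 t/h


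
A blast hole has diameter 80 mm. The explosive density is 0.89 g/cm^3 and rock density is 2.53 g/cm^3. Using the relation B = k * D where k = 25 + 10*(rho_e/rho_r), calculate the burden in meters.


First, compute k:
rho_e / rho_r = 0.89 / 2.53 = 0.3517786561
k = 25 + 10 * 0.3517786561 = 28.51778656
Then, compute burden:
B = k * D / 1000 = 28.51778656 * 80 / 1000
= 2281.422925 / 1000
= 2.2814 m

2.2814 m


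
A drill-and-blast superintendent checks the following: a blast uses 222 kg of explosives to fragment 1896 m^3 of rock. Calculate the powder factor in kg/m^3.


0.1171 kg/m^3

Powder factor = explosive mass / rock volume
= 222 / 1896
= 0.1171 kg/m^3


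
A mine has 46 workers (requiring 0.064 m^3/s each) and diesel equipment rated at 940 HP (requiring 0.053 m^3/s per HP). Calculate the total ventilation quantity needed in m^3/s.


Airflow for workers:
Q_people = 46 * 0.064 = 2.944 m^3/s
Airflow for diesel equipment:
Q_diesel = 940 * 0.053 = 49.82 m^3/s
Total ventilation:
Q_total = 2.944 + 49.82
= 52.764 m^3/s

52.764 m^3/s


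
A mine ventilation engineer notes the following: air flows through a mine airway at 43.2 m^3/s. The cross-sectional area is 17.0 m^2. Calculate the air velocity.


Velocity = flow rate / cross-sectional area
= 43.2 / 17.0
= 2.5412 m/s

2.5412 m/s


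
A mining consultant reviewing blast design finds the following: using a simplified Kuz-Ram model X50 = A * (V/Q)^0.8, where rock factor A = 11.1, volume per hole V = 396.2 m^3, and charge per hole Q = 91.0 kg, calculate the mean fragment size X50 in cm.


36.0099 cm

Compute V/Q:
V/Q = 396.2 / 91.0 = 4.353846154
Raise to the power 0.8:
(V/Q)^0.8 = 4.353846154^0.8 = 3.244131599
Multiply by A:
X50 = 11.1 * 3.244131599
= 36.0099 cm


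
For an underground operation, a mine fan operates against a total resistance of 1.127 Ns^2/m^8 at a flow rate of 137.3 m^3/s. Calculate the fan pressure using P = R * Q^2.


21245.4038 Pa

Compute Q^2:
Q^2 = 137.3^2 = 18851.29
Compute pressure:
P = R * Q^2 = 1.127 * 18851.29
= 21245.4038 Pa


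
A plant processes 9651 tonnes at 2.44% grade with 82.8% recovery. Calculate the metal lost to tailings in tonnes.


Total metal in feed:
= 9651 * 2.44 / 100 = 235.4844 tonnes
Metal recovered:
= 235.4844 * 82.8 / 100 = 194.9810832 tonnes
Metal lost to tailings:
= 235.4844 - 194.9810832
= 40.5033 tonnes

40.5033 tonnes


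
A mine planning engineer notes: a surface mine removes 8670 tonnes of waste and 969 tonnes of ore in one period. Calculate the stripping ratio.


Stripping ratio = waste tonnage / ore tonnage
= 8670 / 969
= 8.9474

8.9474


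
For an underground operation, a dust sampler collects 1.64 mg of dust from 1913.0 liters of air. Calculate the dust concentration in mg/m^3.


0.8573 mg/m^3

Convert liters to m^3: 1 m^3 = 1000 L
Concentration = mass / volume * 1000
= 1.64 / 1913.0 * 1000
= 0.0008572922112 * 1000
= 0.8573 mg/m^3


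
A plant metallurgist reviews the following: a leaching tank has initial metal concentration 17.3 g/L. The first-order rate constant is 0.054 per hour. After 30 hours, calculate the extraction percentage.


80.2101%

Compute the exponent:
-k * t = -0.054 * 30 = -1.62
Remaining concentration:
C = 17.3 * exp(-1.62)
= 17.3 * 0.1978986991
= 3.423647494 g/L
Extracted = 17.3 - 3.423647494 = 13.87635251 g/L
Extraction % = 13.87635251 / 17.3 * 100
= 80.2101%


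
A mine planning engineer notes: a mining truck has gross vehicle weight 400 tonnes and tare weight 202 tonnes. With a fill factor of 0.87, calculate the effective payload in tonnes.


Maximum payload = gross - tare
= 400 - 202 = 198 tonnes
Effective payload = max payload * fill factor
= 198 * 0.87
= 172.26 tonnes

172.26 tonnes


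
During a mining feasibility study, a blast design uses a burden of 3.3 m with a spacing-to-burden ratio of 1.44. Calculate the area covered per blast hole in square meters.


15.6816 m^2

First, find the spacing:
Spacing = burden * ratio = 3.3 * 1.44
= 4.752 m
Then, calculate the area:
Area = burden * spacing = 3.3 * 4.752
= 15.6816 m^2


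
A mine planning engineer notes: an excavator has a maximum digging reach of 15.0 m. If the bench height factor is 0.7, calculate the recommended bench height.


10.5 m

Bench height = reach * factor
= 15.0 * 0.7
= 10.5 m


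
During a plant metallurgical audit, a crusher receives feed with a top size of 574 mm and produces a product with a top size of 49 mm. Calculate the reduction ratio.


11.7143

Reduction ratio = feed size / product size
= 574 / 49
= 11.7143


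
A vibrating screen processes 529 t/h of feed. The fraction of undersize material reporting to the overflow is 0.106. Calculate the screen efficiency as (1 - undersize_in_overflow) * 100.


Screen efficiency = (1 - fraction of undersize in overflow) * 100
= (1 - 0.106) * 100
= 0.894 * 100
= 89.4%

89.4%


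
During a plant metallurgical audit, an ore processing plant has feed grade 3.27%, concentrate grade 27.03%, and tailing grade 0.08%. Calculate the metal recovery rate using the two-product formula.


Using the two-product formula:
R = 100 * c * (f - t) / (f * (c - t))
Numerator = 100 * 27.03 * (3.27 - 0.08)
= 100 * 27.03 * 3.19
= 8622.57
Denominator = 3.27 * (27.03 - 0.08)
= 3.27 * 26.95
= 88.1265
R = 8622.57 / 88.1265
= 97.8431%

97.8431%


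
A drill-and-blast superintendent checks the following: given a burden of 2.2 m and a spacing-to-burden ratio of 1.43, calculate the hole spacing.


3.146 m

Spacing = burden * ratio
= 2.2 * 1.43
= 3.146 m


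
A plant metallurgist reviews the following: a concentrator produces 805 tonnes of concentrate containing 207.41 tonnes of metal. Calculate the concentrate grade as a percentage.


25.7652%

Grade = (metal in concentrate / concentrate mass) * 100
= (207.41 / 805) * 100
= 0.2576521739 * 100
= 25.7652%


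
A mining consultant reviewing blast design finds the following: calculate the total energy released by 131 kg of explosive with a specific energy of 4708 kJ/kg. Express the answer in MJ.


Energy = mass * specific_energy / 1000
= 131 * 4708 / 1000
= 616748 / 1000
= 616.748 MJ

616.748 MJ


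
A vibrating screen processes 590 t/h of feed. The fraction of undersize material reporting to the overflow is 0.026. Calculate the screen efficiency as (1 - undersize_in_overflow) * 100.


97.4%

Screen efficiency = (1 - fraction of undersize in overflow) * 100
= (1 - 0.026) * 100
= 0.974 * 100
= 97.4%


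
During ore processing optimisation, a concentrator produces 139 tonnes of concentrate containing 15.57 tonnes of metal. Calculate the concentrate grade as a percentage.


11.2014%

Grade = (metal in concentrate / concentrate mass) * 100
= (15.57 / 139) * 100
= 0.1120143885 * 100
= 11.2014%


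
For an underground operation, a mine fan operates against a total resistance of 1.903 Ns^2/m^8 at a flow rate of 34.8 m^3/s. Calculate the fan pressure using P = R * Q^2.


Compute Q^2:
Q^2 = 34.8^2 = 1211.04
Compute pressure:
P = R * Q^2 = 1.903 * 1211.04
= 2304.6091 Pa

2304.6091 Pa


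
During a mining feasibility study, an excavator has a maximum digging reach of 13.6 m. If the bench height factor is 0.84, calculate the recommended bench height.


11.424 m

Bench height = reach * factor
= 13.6 * 0.84
= 11.424 m


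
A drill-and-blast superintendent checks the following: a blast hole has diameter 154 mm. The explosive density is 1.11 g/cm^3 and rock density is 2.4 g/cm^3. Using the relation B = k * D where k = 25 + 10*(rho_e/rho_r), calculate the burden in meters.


First, compute k:
rho_e / rho_r = 1.11 / 2.4 = 0.4625
k = 25 + 10 * 0.4625 = 29.625
Then, compute burden:
B = k * D / 1000 = 29.625 * 154 / 1000
= 4562.25 / 1000
= 4.5623 m

4.5623 m


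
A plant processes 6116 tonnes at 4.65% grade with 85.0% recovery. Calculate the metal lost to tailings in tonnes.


Total metal in feed:
= 6116 * 4.65 / 100 = 284.394 tonnes
Metal recovered:
= 284.394 * 85.0 / 100 = 241.7349 tonnes
Metal lost to tailings:
= 284.394 - 241.7349
= 42.6591 tonnes

42.6591 tonnes


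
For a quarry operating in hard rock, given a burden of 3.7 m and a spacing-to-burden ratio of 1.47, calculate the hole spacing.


5.439 m

Spacing = burden * ratio
= 3.7 * 1.47
= 5.439 m


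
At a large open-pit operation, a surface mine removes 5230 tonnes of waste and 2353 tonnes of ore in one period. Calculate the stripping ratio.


2.2227

Stripping ratio = waste tonnage / ore tonnage
= 5230 / 2353
= 2.2227


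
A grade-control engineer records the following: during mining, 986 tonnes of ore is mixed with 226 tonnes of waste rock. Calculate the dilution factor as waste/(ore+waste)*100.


18.6469%

Total material = ore + waste
= 986 + 226 = 1212 tonnes
Dilution = waste / total * 100
= 226 / 1212 * 100
= 0.1864686469 * 100
= 18.6469%


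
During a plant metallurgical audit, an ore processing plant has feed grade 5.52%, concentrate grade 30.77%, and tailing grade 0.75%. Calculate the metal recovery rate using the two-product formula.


88.5719%

Using the two-product formula:
R = 100 * c * (f - t) / (f * (c - t))
Numerator = 100 * 30.77 * (5.52 - 0.75)
= 100 * 30.77 * 4.77
= 14677.29
Denominator = 5.52 * (30.77 - 0.75)
= 5.52 * 30.02
= 165.7104
R = 14677.29 / 165.7104
= 88.5719%


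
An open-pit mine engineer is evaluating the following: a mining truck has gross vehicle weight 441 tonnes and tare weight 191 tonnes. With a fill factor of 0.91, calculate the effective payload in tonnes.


Maximum payload = gross - tare
= 441 - 191 = 250 tonnes
Effective payload = max payload * fill factor
= 250 * 0.91
= 227.5 tonnes

227.5 tonnes


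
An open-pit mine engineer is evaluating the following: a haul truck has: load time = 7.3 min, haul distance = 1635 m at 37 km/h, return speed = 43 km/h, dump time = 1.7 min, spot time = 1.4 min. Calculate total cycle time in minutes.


15.3327 min

Convert haul speed to m/min: 37 * 1000/60 = 616.6666667 m/min
Haul time = 1635 / 616.6666667 = 2.651351351 min
Convert return speed to m/min: 43 * 1000/60 = 716.6666667 m/min
Return time = 1635 / 716.6666667 = 2.281395349 min
Total cycle time:
= 7.3 + 2.651351351 + 1.7 + 2.281395349 + 1.4
= 15.3327 min


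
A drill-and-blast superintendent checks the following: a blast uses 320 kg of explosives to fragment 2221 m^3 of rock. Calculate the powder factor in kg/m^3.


Powder factor = explosive mass / rock volume
= 320 / 2221
= 0.1441 kg/m^3

0.1441 kg/m^3


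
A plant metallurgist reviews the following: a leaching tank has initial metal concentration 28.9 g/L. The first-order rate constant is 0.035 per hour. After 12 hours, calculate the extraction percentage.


34.2953%

Compute the exponent:
-k * t = -0.035 * 12 = -0.42
Remaining concentration:
C = 28.9 * exp(-0.42)
= 28.9 * 0.6570468198
= 18.98865309 g/L
Extracted = 28.9 - 18.98865309 = 9.911346907 g/L
Extraction % = 9.911346907 / 28.9 * 100
= 34.2953%


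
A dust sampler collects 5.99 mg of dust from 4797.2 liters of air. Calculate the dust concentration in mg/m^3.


1.2486 mg/m^3

Convert liters to m^3: 1 m^3 = 1000 L
Concentration = mass / volume * 1000
= 5.99 / 4797.2 * 1000
= 0.001248645043 * 1000
= 1.2486 mg/m^3


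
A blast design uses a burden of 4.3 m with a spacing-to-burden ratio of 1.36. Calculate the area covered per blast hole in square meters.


25.1464 m^2

First, find the spacing:
Spacing = burden * ratio = 4.3 * 1.36
= 5.848 m
Then, calculate the area:
Area = burden * spacing = 4.3 * 5.848
= 25.1464 m^2


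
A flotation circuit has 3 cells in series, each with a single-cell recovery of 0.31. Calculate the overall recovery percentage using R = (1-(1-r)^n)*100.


67.1491%

Complement of single-cell recovery:
1 - r = 1 - 0.31 = 0.69
Raise to power n:
(1 - r)^3 = 0.69^3 = 0.328509
Overall recovery:
R = (1 - 0.328509) * 100
= 67.1491%


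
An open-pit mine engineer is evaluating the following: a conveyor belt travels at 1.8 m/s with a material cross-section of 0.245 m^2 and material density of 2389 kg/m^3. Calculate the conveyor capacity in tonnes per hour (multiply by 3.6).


Volumetric flow = speed * area
= 1.8 * 0.245 = 0.441 m^3/s
Mass flow = volumetric * density
= 0.441 * 2389 = 1053.549 kg/s
Convert to t/h: multiply by 3.6
Capacity = 1053.549 * 3.6
= 3792.7764 t/h

3792.7764 t/h


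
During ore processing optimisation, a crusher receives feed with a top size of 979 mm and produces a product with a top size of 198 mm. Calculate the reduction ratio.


4.9444

Reduction ratio = feed size / product size
= 979 / 198
= 4.9444


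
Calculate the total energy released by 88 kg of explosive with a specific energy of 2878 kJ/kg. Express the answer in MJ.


253.264 MJ

Energy = mass * specific_energy / 1000
= 88 * 2878 / 1000
= 253264 / 1000
= 253.264 MJ


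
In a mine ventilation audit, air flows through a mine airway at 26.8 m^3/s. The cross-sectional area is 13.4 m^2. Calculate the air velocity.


Velocity = flow rate / cross-sectional area
= 26.8 / 13.4
= 2.0 m/s

2.0 m/s


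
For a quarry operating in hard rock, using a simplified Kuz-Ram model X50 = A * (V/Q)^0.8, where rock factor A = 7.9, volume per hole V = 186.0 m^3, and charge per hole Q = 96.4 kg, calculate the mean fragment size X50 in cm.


Compute V/Q:
V/Q = 186.0 / 96.4 = 1.929460581
Raise to the power 0.8:
(V/Q)^0.8 = 1.929460581^0.8 = 1.691798861
Multiply by A:
X50 = 7.9 * 1.691798861
= 13.3652 cm

13.3652 cm


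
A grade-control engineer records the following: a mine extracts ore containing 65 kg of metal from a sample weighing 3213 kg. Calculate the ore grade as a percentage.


2.023%

Ore grade = (metal mass / ore mass) * 100
= (65 / 3213) * 100
= 0.02023031435 * 100
= 2.023%


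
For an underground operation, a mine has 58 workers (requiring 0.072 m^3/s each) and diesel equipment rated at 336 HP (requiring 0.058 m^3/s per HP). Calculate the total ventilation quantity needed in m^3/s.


Airflow for workers:
Q_people = 58 * 0.072 = 4.176 m^3/s
Airflow for diesel equipment:
Q_diesel = 336 * 0.058 = 19.488 m^3/s
Total ventilation:
Q_total = 4.176 + 19.488
= 23.664 m^3/s

23.664 m^3/s


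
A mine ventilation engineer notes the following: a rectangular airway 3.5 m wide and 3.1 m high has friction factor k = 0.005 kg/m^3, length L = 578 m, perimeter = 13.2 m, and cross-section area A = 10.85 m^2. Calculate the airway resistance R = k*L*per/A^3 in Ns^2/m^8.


Compute the numerator:
k * L * per = 0.005 * 578 * 13.2
= 38.148
Compute the denominator:
A^3 = 10.85^3 = 1277.289125
Resistance:
R = 38.148 / 1277.289125
= 0.0299 Ns^2/m^8

0.0299 Ns^2/m^8


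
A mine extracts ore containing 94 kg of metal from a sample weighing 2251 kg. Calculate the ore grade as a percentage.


Ore grade = (metal mass / ore mass) * 100
= (94 / 2251) * 100
= 0.04175921813 * 100
= 4.1759%

4.1759%


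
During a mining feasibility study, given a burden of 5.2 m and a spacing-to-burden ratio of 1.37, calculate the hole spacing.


Spacing = burden * ratio
= 5.2 * 1.37
= 7.124 m

7.124 m


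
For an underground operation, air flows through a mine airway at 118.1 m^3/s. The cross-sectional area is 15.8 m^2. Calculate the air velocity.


7.4747 m/s

Velocity = flow rate / cross-sectional area
= 118.1 / 15.8
= 7.4747 m/s


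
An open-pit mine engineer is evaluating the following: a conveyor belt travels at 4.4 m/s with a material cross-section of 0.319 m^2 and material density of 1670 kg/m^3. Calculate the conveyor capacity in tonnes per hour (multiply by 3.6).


Volumetric flow = speed * area
= 4.4 * 0.319 = 1.4036 m^3/s
Mass flow = volumetric * density
= 1.4036 * 1670 = 2344.012 kg/s
Convert to t/h: multiply by 3.6
Capacity = 2344.012 * 3.6
= 8438.4432 t/h

8438.4432 t/h


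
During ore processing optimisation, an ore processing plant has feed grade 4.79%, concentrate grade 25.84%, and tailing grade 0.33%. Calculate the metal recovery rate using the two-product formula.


Using the two-product formula:
R = 100 * c * (f - t) / (f * (c - t))
Numerator = 100 * 25.84 * (4.79 - 0.33)
= 100 * 25.84 * 4.46
= 11524.64
Denominator = 4.79 * (25.84 - 0.33)
= 4.79 * 25.51
= 122.1929
R = 11524.64 / 122.1929
= 94.3151%

94.3151%


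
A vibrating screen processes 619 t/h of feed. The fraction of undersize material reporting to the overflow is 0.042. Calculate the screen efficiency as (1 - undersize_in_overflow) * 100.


95.8%

Screen efficiency = (1 - fraction of undersize in overflow) * 100
= (1 - 0.042) * 100
= 0.958 * 100
= 95.8%


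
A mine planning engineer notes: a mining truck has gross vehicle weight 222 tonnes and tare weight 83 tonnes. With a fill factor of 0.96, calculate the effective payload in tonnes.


Maximum payload = gross - tare
= 222 - 83 = 139 tonnes
Effective payload = max payload * fill factor
= 139 * 0.96
= 133.44 tonnes

133.44 tonnes


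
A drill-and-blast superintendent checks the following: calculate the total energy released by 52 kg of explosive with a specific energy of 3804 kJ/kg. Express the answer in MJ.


197.808 MJ

Energy = mass * specific_energy / 1000
= 52 * 3804 / 1000
= 197808 / 1000
= 197.808 MJ


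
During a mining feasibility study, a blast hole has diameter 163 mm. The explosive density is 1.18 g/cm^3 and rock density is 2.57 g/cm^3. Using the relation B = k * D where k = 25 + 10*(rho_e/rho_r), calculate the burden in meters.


4.8234 m

First, compute k:
rho_e / rho_r = 1.18 / 2.57 = 0.4591439689
k = 25 + 10 * 0.4591439689 = 29.59143969
Then, compute burden:
B = k * D / 1000 = 29.59143969 * 163 / 1000
= 4823.404669 / 1000
= 4.8234 m


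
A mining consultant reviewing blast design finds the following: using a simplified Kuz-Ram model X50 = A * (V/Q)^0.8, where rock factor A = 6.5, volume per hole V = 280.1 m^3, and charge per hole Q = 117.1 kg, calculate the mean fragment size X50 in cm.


Compute V/Q:
V/Q = 280.1 / 117.1 = 2.391972673
Raise to the power 0.8:
(V/Q)^0.8 = 2.391972673^0.8 = 2.009115809
Multiply by A:
X50 = 6.5 * 2.009115809
= 13.0593 cm

13.0593 cm


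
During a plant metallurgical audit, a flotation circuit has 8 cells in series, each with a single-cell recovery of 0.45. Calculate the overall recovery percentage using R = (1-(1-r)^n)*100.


Complement of single-cell recovery:
1 - r = 1 - 0.45 = 0.55
Raise to power n:
(1 - r)^8 = 0.55^8 = 0.008373393789
Overall recovery:
R = (1 - 0.008373393789) * 100
= 99.1627%

99.1627%


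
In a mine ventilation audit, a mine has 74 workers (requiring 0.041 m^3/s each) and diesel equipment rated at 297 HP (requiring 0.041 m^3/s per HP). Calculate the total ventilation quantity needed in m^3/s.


15.211 m^3/s

Airflow for workers:
Q_people = 74 * 0.041 = 3.034 m^3/s
Airflow for diesel equipment:
Q_diesel = 297 * 0.041 = 12.177 m^3/s
Total ventilation:
Q_total = 3.034 + 12.177
= 15.211 m^3/s


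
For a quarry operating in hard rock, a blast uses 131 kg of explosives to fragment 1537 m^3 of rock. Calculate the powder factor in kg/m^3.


0.0852 kg/m^3

Powder factor = explosive mass / rock volume
= 131 / 1537
= 0.0852 kg/m^3


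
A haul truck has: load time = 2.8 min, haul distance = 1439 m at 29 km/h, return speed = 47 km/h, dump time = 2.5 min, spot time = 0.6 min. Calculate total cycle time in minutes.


Convert haul speed to m/min: 29 * 1000/60 = 483.3333333 m/min
Haul time = 1439 / 483.3333333 = 2.977241379 min
Convert return speed to m/min: 47 * 1000/60 = 783.3333333 m/min
Return time = 1439 / 783.3333333 = 1.837021277 min
Total cycle time:
= 2.8 + 2.977241379 + 2.5 + 1.837021277 + 0.6
= 10.7143 min

10.7143 min


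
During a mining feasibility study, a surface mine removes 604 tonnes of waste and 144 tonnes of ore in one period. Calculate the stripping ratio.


Stripping ratio = waste tonnage / ore tonnage
= 604 / 144
= 4.1944

4.1944


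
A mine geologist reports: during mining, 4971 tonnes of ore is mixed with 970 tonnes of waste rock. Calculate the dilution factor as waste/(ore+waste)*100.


16.3272%

Total material = ore + waste
= 4971 + 970 = 5941 tonnes
Dilution = waste / total * 100
= 970 / 5941 * 100
= 0.1632721764 * 100
= 16.3272%


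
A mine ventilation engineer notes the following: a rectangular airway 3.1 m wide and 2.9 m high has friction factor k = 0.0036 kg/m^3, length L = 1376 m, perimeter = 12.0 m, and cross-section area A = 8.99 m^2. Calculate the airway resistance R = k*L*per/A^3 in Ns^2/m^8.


0.0818 Ns^2/m^8

Compute the numerator:
k * L * per = 0.0036 * 1376 * 12.0
= 59.4432
Compute the denominator:
A^3 = 8.99^3 = 726.572699
Resistance:
R = 59.4432 / 726.572699
= 0.0818 Ns^2/m^8


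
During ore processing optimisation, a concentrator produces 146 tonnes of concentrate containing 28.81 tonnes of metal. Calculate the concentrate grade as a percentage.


Grade = (metal in concentrate / concentrate mass) * 100
= (28.81 / 146) * 100
= 0.1973287671 * 100
= 19.7329%

19.7329%


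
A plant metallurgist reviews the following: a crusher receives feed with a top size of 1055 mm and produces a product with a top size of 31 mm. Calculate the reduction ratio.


Reduction ratio = feed size / product size
= 1055 / 31
= 34.0323

34.0323


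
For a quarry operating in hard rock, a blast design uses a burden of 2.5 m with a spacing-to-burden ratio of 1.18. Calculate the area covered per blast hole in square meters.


7.375 m^2

First, find the spacing:
Spacing = burden * ratio = 2.5 * 1.18
= 2.95 m
Then, calculate the area:
Area = burden * spacing = 2.5 * 2.95
= 7.375 m^2


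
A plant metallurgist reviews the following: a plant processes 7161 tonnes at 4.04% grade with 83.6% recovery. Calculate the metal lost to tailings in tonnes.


47.4459 tonnes

Total metal in feed:
= 7161 * 4.04 / 100 = 289.3044 tonnes
Metal recovered:
= 289.3044 * 83.6 / 100 = 241.8584784 tonnes
Metal lost to tailings:
= 289.3044 - 241.8584784
= 47.4459 tonnes


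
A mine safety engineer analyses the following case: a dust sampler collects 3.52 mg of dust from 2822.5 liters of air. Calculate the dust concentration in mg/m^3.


1.2471 mg/m^3

Convert liters to m^3: 1 m^3 = 1000 L
Concentration = mass / volume * 1000
= 3.52 / 2822.5 * 1000
= 0.001247121346 * 1000
= 1.2471 mg/m^3


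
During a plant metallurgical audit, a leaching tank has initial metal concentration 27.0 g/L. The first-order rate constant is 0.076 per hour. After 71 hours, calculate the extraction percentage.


99.5465%

Compute the exponent:
-k * t = -0.076 * 71 = -5.396
Remaining concentration:
C = 27.0 * exp(-5.396)
= 27.0 * 0.004534683447
= 0.1224364531 g/L
Extracted = 27.0 - 0.1224364531 = 26.87756355 g/L
Extraction % = 26.87756355 / 27.0 * 100
= 99.5465%


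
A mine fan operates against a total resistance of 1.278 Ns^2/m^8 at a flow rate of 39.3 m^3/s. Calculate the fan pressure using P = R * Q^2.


1973.8582 Pa

Compute Q^2:
Q^2 = 39.3^2 = 1544.49
Compute pressure:
P = R * Q^2 = 1.278 * 1544.49
= 1973.8582 Pa


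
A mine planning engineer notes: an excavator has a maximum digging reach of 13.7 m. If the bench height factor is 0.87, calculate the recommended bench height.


Bench height = reach * factor
= 13.7 * 0.87
= 11.919 m

11.919 m


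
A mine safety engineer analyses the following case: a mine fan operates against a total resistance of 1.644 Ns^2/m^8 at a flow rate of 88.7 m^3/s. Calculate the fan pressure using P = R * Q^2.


12934.4824 Pa

Compute Q^2:
Q^2 = 88.7^2 = 7867.69
Compute pressure:
P = R * Q^2 = 1.644 * 7867.69
= 12934.4824 Pa


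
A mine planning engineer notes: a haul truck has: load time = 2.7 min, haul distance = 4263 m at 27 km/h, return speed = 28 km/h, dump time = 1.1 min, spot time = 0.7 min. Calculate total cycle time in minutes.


23.1083 min

Convert haul speed to m/min: 27 * 1000/60 = 450 m/min
Haul time = 4263 / 450 = 9.473333333 min
Convert return speed to m/min: 28 * 1000/60 = 466.6666667 m/min
Return time = 4263 / 466.6666667 = 9.135 min
Total cycle time:
= 2.7 + 9.473333333 + 1.1 + 9.135 + 0.7
= 23.1083 min


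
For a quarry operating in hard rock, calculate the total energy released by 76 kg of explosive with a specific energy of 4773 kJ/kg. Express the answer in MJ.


Energy = mass * specific_energy / 1000
= 76 * 4773 / 1000
= 362748 / 1000
= 362.748 MJ

362.748 MJ


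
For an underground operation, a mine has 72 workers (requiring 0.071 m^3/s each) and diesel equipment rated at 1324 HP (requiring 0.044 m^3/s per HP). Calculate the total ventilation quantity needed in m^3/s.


Airflow for workers:
Q_people = 72 * 0.071 = 5.112 m^3/s
Airflow for diesel equipment:
Q_diesel = 1324 * 0.044 = 58.256 m^3/s
Total ventilation:
Q_total = 5.112 + 58.256
= 63.368 m^3/s

63.368 m^3/s


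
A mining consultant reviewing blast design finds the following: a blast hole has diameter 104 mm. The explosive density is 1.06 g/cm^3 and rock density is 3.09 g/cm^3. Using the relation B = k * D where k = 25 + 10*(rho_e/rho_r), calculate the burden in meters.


First, compute k:
rho_e / rho_r = 1.06 / 3.09 = 0.3430420712
k = 25 + 10 * 0.3430420712 = 28.43042071
Then, compute burden:
B = k * D / 1000 = 28.43042071 * 104 / 1000
= 2956.763754 / 1000
= 2.9568 m

2.9568 m


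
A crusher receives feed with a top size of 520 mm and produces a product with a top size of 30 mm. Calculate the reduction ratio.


17.3333

Reduction ratio = feed size / product size
= 520 / 30
= 17.3333


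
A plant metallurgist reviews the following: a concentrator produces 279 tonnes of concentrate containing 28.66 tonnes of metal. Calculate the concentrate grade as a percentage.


10.2724%

Grade = (metal in concentrate / concentrate mass) * 100
= (28.66 / 279) * 100
= 0.1027240143 * 100
= 10.2724%


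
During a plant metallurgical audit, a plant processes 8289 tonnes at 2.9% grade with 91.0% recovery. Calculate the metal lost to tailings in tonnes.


Total metal in feed:
= 8289 * 2.9 / 100 = 240.381 tonnes
Metal recovered:
= 240.381 * 91.0 / 100 = 218.74671 tonnes
Metal lost to tailings:
= 240.381 - 218.74671
= 21.6343 tonnes

21.6343 tonnes


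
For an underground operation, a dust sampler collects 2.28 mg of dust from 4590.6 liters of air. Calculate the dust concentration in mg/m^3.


0.4967 mg/m^3

Convert liters to m^3: 1 m^3 = 1000 L
Concentration = mass / volume * 1000
= 2.28 / 4590.6 * 1000
= 0.0004966671023 * 1000
= 0.4967 mg/m^3


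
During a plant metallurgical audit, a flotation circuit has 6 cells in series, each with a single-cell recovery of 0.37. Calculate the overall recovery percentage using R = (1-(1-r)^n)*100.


Complement of single-cell recovery:
1 - r = 1 - 0.37 = 0.63
Raise to power n:
(1 - r)^6 = 0.63^6 = 0.06252350221
Overall recovery:
R = (1 - 0.06252350221) * 100
= 93.7476%

93.7476%


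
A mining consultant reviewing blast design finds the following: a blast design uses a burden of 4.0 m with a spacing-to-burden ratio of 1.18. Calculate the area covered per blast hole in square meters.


18.88 m^2

First, find the spacing:
Spacing = burden * ratio = 4.0 * 1.18
= 4.72 m
Then, calculate the area:
Area = burden * spacing = 4.0 * 4.72
= 18.88 m^2


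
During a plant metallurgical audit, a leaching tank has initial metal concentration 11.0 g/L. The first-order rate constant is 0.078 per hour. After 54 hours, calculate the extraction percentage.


98.5183%

Compute the exponent:
-k * t = -0.078 * 54 = -4.212
Remaining concentration:
C = 11.0 * exp(-4.212)
= 11.0 * 0.01481670527
= 0.162983758 g/L
Extracted = 11.0 - 0.162983758 = 10.83701624 g/L
Extraction % = 10.83701624 / 11.0 * 100
= 98.5183%


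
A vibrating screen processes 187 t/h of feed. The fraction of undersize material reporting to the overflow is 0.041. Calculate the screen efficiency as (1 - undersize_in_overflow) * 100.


95.9%

Screen efficiency = (1 - fraction of undersize in overflow) * 100
= (1 - 0.041) * 100
= 0.959 * 100
= 95.9%


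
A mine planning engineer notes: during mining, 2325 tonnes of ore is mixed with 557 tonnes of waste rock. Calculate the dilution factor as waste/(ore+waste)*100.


Total material = ore + waste
= 2325 + 557 = 2882 tonnes
Dilution = waste / total * 100
= 557 / 2882 * 100
= 0.1932685635 * 100
= 19.3269%

19.3269%


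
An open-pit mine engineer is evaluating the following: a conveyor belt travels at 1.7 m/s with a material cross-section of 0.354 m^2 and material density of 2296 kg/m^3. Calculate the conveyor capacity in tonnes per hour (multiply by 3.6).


Volumetric flow = speed * area
= 1.7 * 0.354 = 0.6018 m^3/s
Mass flow = volumetric * density
= 0.6018 * 2296 = 1381.7328 kg/s
Convert to t/h: multiply by 3.6
Capacity = 1381.7328 * 3.6
= 4974.2381 t/h

4974.2381 t/h


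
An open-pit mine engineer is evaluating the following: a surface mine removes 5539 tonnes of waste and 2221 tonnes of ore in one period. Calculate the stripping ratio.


2.4939

Stripping ratio = waste tonnage / ore tonnage
= 5539 / 2221
= 2.4939


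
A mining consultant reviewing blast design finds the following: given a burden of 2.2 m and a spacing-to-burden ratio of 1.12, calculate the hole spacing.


Spacing = burden * ratio
= 2.2 * 1.12
= 2.464 m

2.464 m


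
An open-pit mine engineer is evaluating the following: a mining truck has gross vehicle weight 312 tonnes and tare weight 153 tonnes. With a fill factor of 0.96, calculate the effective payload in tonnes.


152.64 tonnes

Maximum payload = gross - tare
= 312 - 153 = 159 tonnes
Effective payload = max payload * fill factor
= 159 * 0.96
= 152.64 tonnes


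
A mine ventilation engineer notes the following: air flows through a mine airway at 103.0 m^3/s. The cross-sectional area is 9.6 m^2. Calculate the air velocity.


Velocity = flow rate / cross-sectional area
= 103.0 / 9.6
= 10.7292 m/s

10.7292 m/s


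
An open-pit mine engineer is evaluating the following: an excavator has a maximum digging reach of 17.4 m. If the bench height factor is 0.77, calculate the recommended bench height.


Bench height = reach * factor
= 17.4 * 0.77
= 13.398 m

13.398 m


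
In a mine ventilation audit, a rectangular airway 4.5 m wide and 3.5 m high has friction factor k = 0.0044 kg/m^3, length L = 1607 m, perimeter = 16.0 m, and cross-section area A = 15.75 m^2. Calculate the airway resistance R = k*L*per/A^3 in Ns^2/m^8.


Compute the numerator:
k * L * per = 0.0044 * 1607 * 16.0
= 113.1328
Compute the denominator:
A^3 = 15.75^3 = 3906.984375
Resistance:
R = 113.1328 / 3906.984375
= 0.029 Ns^2/m^8

0.029 Ns^2/m^8


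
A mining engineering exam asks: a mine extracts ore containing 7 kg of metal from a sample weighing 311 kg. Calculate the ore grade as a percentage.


2.2508%

Ore grade = (metal mass / ore mass) * 100
= (7 / 311) * 100
= 0.02250803859 * 100
= 2.2508%


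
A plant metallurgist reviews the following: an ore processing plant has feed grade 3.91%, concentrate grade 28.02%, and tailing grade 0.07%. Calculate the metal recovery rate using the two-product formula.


Using the two-product formula:
R = 100 * c * (f - t) / (f * (c - t))
Numerator = 100 * 28.02 * (3.91 - 0.07)
= 100 * 28.02 * 3.84
= 10759.68
Denominator = 3.91 * (28.02 - 0.07)
= 3.91 * 27.95
= 109.2845
R = 10759.68 / 109.2845
= 98.4557%

98.4557%


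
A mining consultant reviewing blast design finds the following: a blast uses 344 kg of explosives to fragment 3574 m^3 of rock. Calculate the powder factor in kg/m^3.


Powder factor = explosive mass / rock volume
= 344 / 3574
= 0.0963 kg/m^3

0.0963 kg/m^3


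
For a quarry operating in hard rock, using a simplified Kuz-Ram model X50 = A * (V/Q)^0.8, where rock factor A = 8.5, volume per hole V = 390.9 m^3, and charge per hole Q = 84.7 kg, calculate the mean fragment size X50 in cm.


28.8911 cm

Compute V/Q:
V/Q = 390.9 / 84.7 = 4.615112161
Raise to the power 0.8:
(V/Q)^0.8 = 4.615112161^0.8 = 3.398958078
Multiply by A:
X50 = 8.5 * 3.398958078
= 28.8911 cm


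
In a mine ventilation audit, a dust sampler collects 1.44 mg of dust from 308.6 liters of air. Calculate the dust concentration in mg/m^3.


4.6662 mg/m^3

Convert liters to m^3: 1 m^3 = 1000 L
Concentration = mass / volume * 1000
= 1.44 / 308.6 * 1000
= 0.004666234608 * 1000
= 4.6662 mg/m^3


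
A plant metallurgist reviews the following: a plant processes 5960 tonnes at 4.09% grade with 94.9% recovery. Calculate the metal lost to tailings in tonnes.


Total metal in feed:
= 5960 * 4.09 / 100 = 243.764 tonnes
Metal recovered:
= 243.764 * 94.9 / 100 = 231.332036 tonnes
Metal lost to tailings:
= 243.764 - 231.332036
= 12.432 tonnes

12.432 tonnes


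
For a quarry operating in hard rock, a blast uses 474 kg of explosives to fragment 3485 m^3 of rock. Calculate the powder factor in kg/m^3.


0.136 kg/m^3

Powder factor = explosive mass / rock volume
= 474 / 3485
= 0.136 kg/m^3


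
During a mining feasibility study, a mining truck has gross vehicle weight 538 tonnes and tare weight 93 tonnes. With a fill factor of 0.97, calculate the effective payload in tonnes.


Maximum payload = gross - tare
= 538 - 93 = 445 tonnes
Effective payload = max payload * fill factor
= 445 * 0.97
= 431.65 tonnes

431.65 tonnes


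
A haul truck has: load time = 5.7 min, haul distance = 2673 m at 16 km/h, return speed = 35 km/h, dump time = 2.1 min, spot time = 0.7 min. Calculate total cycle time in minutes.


Convert haul speed to m/min: 16 * 1000/60 = 266.6666667 m/min
Haul time = 2673 / 266.6666667 = 10.02375 min
Convert return speed to m/min: 35 * 1000/60 = 583.3333333 m/min
Return time = 2673 / 583.3333333 = 4.582285714 min
Total cycle time:
= 5.7 + 10.02375 + 2.1 + 4.582285714 + 0.7
= 23.106 min

23.106 min


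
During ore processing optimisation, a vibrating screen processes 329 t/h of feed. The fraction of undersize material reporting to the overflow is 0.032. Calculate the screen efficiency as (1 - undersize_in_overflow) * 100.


96.8%

Screen efficiency = (1 - fraction of undersize in overflow) * 100
= (1 - 0.032) * 100
= 0.968 * 100
= 96.8%


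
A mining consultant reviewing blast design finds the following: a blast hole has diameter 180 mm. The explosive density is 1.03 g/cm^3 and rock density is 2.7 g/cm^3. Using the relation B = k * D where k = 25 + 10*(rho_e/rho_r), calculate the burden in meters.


First, compute k:
rho_e / rho_r = 1.03 / 2.7 = 0.3814814815
k = 25 + 10 * 0.3814814815 = 28.81481481
Then, compute burden:
B = k * D / 1000 = 28.81481481 * 180 / 1000
= 5186.666667 / 1000
= 5.1867 m

5.1867 m


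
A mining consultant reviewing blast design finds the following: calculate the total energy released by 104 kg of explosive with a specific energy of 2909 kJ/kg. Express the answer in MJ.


Energy = mass * specific_energy / 1000
= 104 * 2909 / 1000
= 302536 / 1000
= 302.536 MJ

302.536 MJ


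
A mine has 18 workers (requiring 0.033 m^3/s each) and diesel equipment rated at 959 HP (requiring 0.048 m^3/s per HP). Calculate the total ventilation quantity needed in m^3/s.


46.626 m^3/s

Airflow for workers:
Q_people = 18 * 0.033 = 0.594 m^3/s
Airflow for diesel equipment:
Q_diesel = 959 * 0.048 = 46.032 m^3/s
Total ventilation:
Q_total = 0.594 + 46.032
= 46.626 m^3/s


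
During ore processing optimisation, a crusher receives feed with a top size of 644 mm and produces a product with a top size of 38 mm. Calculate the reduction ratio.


Reduction ratio = feed size / product size
= 644 / 38
= 16.9474

16.9474


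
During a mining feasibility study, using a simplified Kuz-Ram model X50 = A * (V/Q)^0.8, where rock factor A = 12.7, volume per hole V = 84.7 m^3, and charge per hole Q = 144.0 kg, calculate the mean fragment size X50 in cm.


8.3065 cm

Compute V/Q:
V/Q = 84.7 / 144.0 = 0.5881944444
Raise to the power 0.8:
(V/Q)^0.8 = 0.5881944444^0.8 = 0.6540587117
Multiply by A:
X50 = 12.7 * 0.6540587117
= 8.3065 cm


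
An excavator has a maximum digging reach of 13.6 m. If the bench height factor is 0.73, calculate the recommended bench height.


Bench height = reach * factor
= 13.6 * 0.73
= 9.928 m

9.928 m


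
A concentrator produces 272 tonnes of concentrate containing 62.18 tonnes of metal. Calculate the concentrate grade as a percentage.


22.8603%

Grade = (metal in concentrate / concentrate mass) * 100
= (62.18 / 272) * 100
= 0.2286029412 * 100
= 22.8603%


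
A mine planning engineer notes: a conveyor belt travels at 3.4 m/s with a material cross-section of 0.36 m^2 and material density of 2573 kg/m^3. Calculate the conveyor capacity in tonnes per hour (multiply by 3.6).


11337.6672 t/h

Volumetric flow = speed * area
= 3.4 * 0.36 = 1.224 m^3/s
Mass flow = volumetric * density
= 1.224 * 2573 = 3149.352 kg/s
Convert to t/h: multiply by 3.6
Capacity = 3149.352 * 3.6
= 11337.6672 t/h


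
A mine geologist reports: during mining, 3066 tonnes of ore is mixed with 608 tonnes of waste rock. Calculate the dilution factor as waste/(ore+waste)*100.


16.5487%

Total material = ore + waste
= 3066 + 608 = 3674 tonnes
Dilution = waste / total * 100
= 608 / 3674 * 100
= 0.1654872074 * 100
= 16.5487%
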